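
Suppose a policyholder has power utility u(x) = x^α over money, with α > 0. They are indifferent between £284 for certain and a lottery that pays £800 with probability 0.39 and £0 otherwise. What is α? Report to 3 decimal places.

Since u(0) = 0, the lottery's EU is 0.39·800^α.
Indifference: 284^α = 0.39·800^α, so (284/800)^α = 0.39.
Take logs: α = ln 0.39 / ln(284/800) ≈ 0.90921.

α ≈ 0.909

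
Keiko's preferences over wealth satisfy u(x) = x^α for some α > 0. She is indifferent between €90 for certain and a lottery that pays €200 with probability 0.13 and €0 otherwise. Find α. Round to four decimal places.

α ≈ 2.5550

Since u(0) = 0, the lottery's EU is 0.13·200^α.
Equating: 90^α = 0.13·200^α, i.e. 0.4500^α = 0.13.
Taking logs: α·ln(90/200) = ln(0.13), so α = -2.0402208 / -0.7985077 ≈ 2.5550.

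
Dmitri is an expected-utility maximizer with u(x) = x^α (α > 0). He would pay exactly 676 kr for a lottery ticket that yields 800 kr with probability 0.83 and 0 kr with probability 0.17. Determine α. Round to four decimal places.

α ≈ 1.1063

EU(lottery) = 0.83·800^α + 0.17·0 = 0.83·800^α.
Equating: 676^α = 0.83·800^α, i.e. 0.8450^α = 0.83.
α = ln(0.83) / ln(676/800) = -0.1863296/-0.1684187 ≈ 1.1063.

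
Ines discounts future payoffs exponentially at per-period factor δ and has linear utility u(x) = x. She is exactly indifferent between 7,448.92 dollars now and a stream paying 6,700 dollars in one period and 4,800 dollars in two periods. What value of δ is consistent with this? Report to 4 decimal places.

Equating present values: 7448.92 = 6700δ + 4800δ².
So 4800δ² + 6700δ − 7448.92 = 0.
The positive root is δ = [−6700 + √(6700² + 4·4800·7448.92)] / (2·4800) = (−6700 + 13708.000)/9600 ≈ 0.7300.

δ ≈ 0.7300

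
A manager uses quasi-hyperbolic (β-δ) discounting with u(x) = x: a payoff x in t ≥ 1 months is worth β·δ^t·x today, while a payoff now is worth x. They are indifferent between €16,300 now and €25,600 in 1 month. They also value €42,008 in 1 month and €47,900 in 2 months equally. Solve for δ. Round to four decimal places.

δ ≈ 0.8770

Both payoffs in the second observation are in the future, so β drops out: δ^1·42008 = δ^2·47900 ⇒ δ = 42008/47900 = 0.87699.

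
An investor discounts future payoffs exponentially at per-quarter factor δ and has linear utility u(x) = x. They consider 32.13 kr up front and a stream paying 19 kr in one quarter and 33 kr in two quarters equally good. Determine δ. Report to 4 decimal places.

Equating present values: 32.13 = 19δ + 33δ².
Rearranged: 33δ² + 19δ − 32.13 = 0.
The positive root is δ = [−19 + √(19² + 4·33·32.13)] / (2·33) = (−19 + 67.839)/66 ≈ 0.7400.

δ ≈ 0.7400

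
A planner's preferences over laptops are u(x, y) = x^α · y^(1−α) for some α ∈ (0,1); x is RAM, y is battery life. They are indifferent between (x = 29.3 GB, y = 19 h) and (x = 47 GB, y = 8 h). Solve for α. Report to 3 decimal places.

α ≈ 0.647

The Cobb–Douglas utilities coincide, so 29.3^α·19^(1−α) = 47^α·8^(1−α).
(29.3/47)^α = (8/19)^(1−α); take logs: α·ln(29.3/47) = (1−α)·ln(8/19), i.e. α·-0.472560 = (1−α)·-0.864997.
With A = -0.472560 and B = -0.864997: α·A = (1−α)·B, so α = B/(A+B) = -0.864997/-1.337557 ≈ 0.647.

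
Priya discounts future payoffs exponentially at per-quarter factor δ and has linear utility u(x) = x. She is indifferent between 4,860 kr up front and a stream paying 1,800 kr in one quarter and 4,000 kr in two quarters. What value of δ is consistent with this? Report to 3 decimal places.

δ ≈ 0.900

Present value of the stream is 1800·δ + 4000·δ². Indifference gives 1800δ + 4000δ² = 4860.
Rearranged: 4000δ² + 1800δ − 4860 = 0.
By the quadratic formula (taking the positive root), δ = (−1800 + √81000000.00) / 8000 ≈ 0.900.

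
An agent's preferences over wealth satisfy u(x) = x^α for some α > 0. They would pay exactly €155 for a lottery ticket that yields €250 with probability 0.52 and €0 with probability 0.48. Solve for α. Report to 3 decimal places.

EU(lottery) = 0.52·250^α + 0.48·0 = 0.52·250^α.
Indifference: 155^α = 0.52·250^α, so (155/250)^α = 0.52.
Take logs: α = ln 0.52 / ln(155/250) ≈ 1.36794.

α ≈ 1.368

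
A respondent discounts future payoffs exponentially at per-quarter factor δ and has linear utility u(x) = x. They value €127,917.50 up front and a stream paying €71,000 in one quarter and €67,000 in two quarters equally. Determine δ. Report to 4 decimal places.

δ ≈ 0.9500

Equating present values: 127917.50 = 71000δ + 67000δ².
That is, 67000δ² + 71000δ − 127917.50 = 0, a quadratic in δ.
δ = (−71000 + √(71000² + 4·67000·127917.50)) / (2·67000) = (−71000 + √39322890000.00) / 134000 ≈ 0.9500.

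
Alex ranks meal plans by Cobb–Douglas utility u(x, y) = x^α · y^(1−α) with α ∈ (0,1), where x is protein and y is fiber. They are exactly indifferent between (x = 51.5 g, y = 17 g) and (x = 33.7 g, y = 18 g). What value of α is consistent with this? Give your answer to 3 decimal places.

α ≈ 0.119

Set the two utilities equal: 51.5^α·17^(1−α) = 33.7^α·18^(1−α).
Rearrange to (51.5/33.7)^α = (18/17)^(1−α) and take logs: α·0.424084 = (1−α)·0.057158.
Thus α·(0.481242) = 0.057158, so α = 0.057158/0.481242 ≈ 0.119.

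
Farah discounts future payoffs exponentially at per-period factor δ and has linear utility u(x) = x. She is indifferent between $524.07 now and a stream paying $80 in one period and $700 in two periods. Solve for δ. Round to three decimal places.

δ ≈ 0.810

Equating present values: 524.07 = 80δ + 700δ².
That is, 700δ² + 80δ − 524.07 = 0, a quadratic in δ.
δ = (−80 + √(80² + 4·700·524.07)) / (2·700) = (−80 + √1473796.00) / 1400 ≈ 0.810.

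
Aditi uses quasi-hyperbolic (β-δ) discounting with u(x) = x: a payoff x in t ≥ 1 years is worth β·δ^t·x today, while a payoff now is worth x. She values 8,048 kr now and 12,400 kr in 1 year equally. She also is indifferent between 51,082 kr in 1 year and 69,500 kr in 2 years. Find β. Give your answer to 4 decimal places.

β ≈ 0.8830

From the later pair, β·δ^1·51082 = β·δ^2·69500; dividing through, δ = 51082/69500 = 0.73499.
Substituting δ into 8048 = β·δ·12400: β = 8048/(9113.911) ≈ 0.8830.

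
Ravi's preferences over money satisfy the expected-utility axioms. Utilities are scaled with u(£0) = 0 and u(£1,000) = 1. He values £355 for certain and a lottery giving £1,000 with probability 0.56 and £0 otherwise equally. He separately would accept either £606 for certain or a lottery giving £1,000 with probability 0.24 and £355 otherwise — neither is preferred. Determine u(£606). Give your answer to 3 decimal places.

0.666

The first gamble pins u(£355): it must equal 0.56·1 + 0.44·0 = 0.56.
Then u(£606) = 0.24·u(£1,000) + 0.76·u(£355) = 0.24·1.00 + 0.76·0.56 = 0.6656.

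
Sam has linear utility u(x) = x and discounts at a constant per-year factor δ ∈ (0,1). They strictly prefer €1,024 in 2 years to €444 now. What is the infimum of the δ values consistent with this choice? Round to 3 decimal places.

δ > 0.658

Under u(x) = x this choice says 444 < δ^2·1024.
So δ^2 > 444/1024 = 0.43359; taking the square root of both positive sides preserves the inequality.
δ > (444/1024)^(1/2) ≈ 0.658.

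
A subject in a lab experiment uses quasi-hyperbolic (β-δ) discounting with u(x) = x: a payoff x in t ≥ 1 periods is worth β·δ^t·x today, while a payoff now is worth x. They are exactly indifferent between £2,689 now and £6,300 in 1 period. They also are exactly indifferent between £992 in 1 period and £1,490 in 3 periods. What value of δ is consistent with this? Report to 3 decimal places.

Both payoffs in the second observation are in the future, so β drops out: δ^1·992 = δ^3·1490 ⇒ δ^2 = 992/1490 = 0.66577, so δ = 0.81595.

δ ≈ 0.816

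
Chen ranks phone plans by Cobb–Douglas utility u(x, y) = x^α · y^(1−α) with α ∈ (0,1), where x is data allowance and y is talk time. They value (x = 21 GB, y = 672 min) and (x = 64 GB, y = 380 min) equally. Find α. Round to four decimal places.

Set the two utilities equal: 21^α·672^(1−α) = 64^α·380^(1−α).
Taking logs: α·ln 21 + (1−α)·ln 672 = α·ln 64 + (1−α)·ln 380, i.e. α·-1.1143606 = (1−α)·-0.5700871.
With A = -1.1143606 and B = -0.5700871: α·A = (1−α)·B, so α = B/(A+B) = -0.5700871/-1.6844477 ≈ 0.3384.

α ≈ 0.3384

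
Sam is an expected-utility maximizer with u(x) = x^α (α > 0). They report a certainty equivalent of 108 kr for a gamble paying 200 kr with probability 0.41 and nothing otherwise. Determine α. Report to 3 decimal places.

EU(lottery) = 0.41·200^α + 0.59·0 = 0.41·200^α.
Setting u(108) equal to that: 108^α = 0.41·200^α ⇒ (108/200)^α = 0.41.
Take logs: α = ln 0.41 / ln(108/200) ≈ 1.44696.

α ≈ 1.447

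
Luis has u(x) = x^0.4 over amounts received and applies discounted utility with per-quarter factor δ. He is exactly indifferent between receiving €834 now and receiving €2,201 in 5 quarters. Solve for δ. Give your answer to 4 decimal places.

δ ≈ 0.9253

Equating discounted utilities: u(834) = δ^5·u(2201) ⇒ δ^5 = u(834)/u(2201).
Since u(x) = x^0.4, δ^5 = (834/2201)^0.4 = 0.37892^0.4 = 0.67829.
Taking the 5th root: δ = 0.67829^(1/5) ≈ 0.9253.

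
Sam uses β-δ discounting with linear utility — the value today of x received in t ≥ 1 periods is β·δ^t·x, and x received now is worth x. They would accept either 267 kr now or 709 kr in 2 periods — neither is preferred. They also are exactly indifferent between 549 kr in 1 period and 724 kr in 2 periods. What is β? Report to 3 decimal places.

From the later pair, β·δ^1·549 = β·δ^2·724; dividing through, δ = 549/724 = 0.75829.
Substituting δ into 267 = β·δ^2·709: β = 267/(407.675) ≈ 0.655.

β ≈ 0.655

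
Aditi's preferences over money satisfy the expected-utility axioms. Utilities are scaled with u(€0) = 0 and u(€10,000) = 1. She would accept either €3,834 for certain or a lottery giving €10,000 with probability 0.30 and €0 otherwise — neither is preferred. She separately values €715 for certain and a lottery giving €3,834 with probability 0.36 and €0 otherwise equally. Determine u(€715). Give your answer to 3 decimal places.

0.108

From the first indifference, u(€3,834) = 0.30·u(€10,000) + 0.70·u(€0) = 0.30·1 + 0.70·0 = 0.30.
Chaining: u(€715) = 0.36·0.30 + 0.64·0.00 = 0.1080.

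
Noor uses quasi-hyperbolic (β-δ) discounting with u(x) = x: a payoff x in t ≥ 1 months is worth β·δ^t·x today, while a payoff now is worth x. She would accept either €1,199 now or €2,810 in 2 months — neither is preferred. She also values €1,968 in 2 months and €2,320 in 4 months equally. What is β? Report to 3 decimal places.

β ≈ 0.503

The second indifference involves only future payoffs, so β cancels: β·δ^2·1968 = β·δ^4·2320, giving δ^2 = 1968/2320 = 0.84828, so δ = 0.92102.
The first indifference: 1199 = β·δ^2·2810, so β = 1199/(δ^2·2810) = 1199/(0.84828·2810) ≈ 0.503.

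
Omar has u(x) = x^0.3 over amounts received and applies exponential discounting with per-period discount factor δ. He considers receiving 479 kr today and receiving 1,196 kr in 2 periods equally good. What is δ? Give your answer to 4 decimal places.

The payoff in 2 periods is discounted by δ^2, so u(479) = δ^2·u(1196) and δ^2 = u(479)/u(1196).
With u(x) = x^0.3: δ^2 = 479^0.3/1196^0.3 = (479/1196)^0.3 = 0.75994.
So δ = 0.75994^(1/2) ≈ 0.8717.

δ ≈ 0.8717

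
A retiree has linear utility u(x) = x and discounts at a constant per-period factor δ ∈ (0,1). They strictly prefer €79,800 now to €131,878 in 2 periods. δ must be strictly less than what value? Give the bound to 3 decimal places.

δ < 0.778

Under u(x) = x this choice says 79800 > δ^2·131878.
Hence δ^2 < 79800/131878 = 0.60510, and x ↦ x^(1/2) is increasing on (0,∞).
δ < 0.60510^(1/2) = 0.778.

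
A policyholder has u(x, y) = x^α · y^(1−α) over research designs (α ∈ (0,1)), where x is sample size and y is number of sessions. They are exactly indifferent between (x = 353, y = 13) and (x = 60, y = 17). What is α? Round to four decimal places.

The Cobb–Douglas utilities coincide, so 353^α·13^(1−α) = 60^α·17^(1−α).
(353/60)^α = (17/13)^(1−α); take logs: α·ln(353/60) = (1−α)·ln(17/13), i.e. α·1.7721235 = (1−α)·0.2682640.
With A = 1.7721235 and B = 0.2682640: α·A = (1−α)·B, so α = B/(A+B) = 0.2682640/2.0403875 ≈ 0.1315.

α ≈ 0.1315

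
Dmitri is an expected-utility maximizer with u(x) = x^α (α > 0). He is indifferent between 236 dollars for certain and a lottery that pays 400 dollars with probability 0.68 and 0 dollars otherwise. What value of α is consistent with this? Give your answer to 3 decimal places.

EU(lottery) = 0.68·400^α + 0.32·0 = 0.68·400^α.
Setting u(236) equal to that: 236^α = 0.68·400^α ⇒ (236/400)^α = 0.68.
α = ln(0.68) / ln(236/400) = -0.385662/-0.527633 ≈ 0.731.

α ≈ 0.731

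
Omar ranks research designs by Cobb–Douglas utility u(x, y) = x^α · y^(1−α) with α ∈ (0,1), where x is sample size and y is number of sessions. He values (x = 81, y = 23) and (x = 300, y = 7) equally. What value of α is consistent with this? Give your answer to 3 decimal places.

α ≈ 0.476

Indifference: 81^α · 23^(1−α) = 300^α · 7^(1−α).
Taking logs: α·ln 81 + (1−α)·ln 23 = α·ln 300 + (1−α)·ln 7, i.e. α·-1.309333 = (1−α)·-1.189584.
So α/(1−α) = (-1.189584)/(-1.309333) = 0.908542, and α = 0.908542/1.908542 ≈ 0.476.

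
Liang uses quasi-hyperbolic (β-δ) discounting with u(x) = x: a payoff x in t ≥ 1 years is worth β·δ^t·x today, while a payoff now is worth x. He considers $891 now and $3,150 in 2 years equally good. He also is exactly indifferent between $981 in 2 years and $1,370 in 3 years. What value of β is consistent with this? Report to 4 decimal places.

β ≈ 0.5517

The second indifference involves only future payoffs, so β cancels: β·δ^2·981 = β·δ^3·1370, giving δ = 981/1370 = 0.71606.
Substituting δ into 891 = β·δ^2·3150: β = 891/(1615.130) ≈ 0.5517.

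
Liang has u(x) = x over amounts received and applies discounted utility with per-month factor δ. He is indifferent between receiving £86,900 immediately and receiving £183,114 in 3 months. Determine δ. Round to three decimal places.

Indifference means u(86900) = δ^3 · u(183114), so δ^3 = u(86900)/u(183114).
With u(x) = x: δ^3 = 86900/183114 = 0.47457.
Hence δ = (0.47457)^(1/3) = 0.78001.

δ ≈ 0.780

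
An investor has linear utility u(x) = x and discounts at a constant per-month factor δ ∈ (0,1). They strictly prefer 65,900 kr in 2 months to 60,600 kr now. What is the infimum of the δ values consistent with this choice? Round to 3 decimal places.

The preference means 60600 < δ^2·65900.
Dividing by 65900: δ^2 > 0.91958. Both sides are positive, so the square root keeps the direction.
δ > 0.91958^(1/2) = 0.959.

δ > 0.959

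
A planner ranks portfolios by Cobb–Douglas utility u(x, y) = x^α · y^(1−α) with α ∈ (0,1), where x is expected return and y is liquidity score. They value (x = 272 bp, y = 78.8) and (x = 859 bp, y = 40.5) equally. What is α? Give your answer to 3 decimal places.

Set the two utilities equal: 272^α·78.8^(1−α) = 859^α·40.5^(1−α).
Rearrange to (272/859)^α = (40.5/78.8)^(1−α) and take logs: α·-1.149967 = (1−α)·-0.665611.
So α/(1−α) = (-0.665611)/(-1.149967) = 0.578809, and α = 0.578809/1.578809 ≈ 0.367.

α ≈ 0.367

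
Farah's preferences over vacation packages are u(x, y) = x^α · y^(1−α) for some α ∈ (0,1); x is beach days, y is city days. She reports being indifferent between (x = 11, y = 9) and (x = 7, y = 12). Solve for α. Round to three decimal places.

Indifference: 11^α · 9^(1−α) = 7^α · 12^(1−α).
(11/7)^α = (12/9)^(1−α); take logs: α·ln(11/7) = (1−α)·ln(12/9), i.e. α·0.451985 = (1−α)·0.287682.
So α/(1−α) = (0.287682)/(0.451985) = 0.636486, and α = 0.636486/1.636486 ≈ 0.389.

α ≈ 0.389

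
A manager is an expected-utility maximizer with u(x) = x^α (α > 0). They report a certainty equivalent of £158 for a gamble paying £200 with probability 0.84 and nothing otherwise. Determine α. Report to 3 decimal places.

α ≈ 0.740

The lottery's expected utility is 0.84·u(200) + 0.16·u(0) = 0.84·200^α (since u(0) = 0 for α > 0).
Setting u(158) equal to that: 158^α = 0.84·200^α ⇒ (158/200)^α = 0.84.
Take logs: α = ln 0.84 / ln(158/200) ≈ 0.73966.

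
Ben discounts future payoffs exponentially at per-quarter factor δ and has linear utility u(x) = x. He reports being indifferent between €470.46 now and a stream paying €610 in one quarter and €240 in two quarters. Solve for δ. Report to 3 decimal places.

δ ≈ 0.620

Equating present values: 470.46 = 610δ + 240δ².
Rearranged: 240δ² + 610δ − 470.46 = 0.
By the quadratic formula (taking the positive root), δ = (−610 + √823741.60) / 480 ≈ 0.620.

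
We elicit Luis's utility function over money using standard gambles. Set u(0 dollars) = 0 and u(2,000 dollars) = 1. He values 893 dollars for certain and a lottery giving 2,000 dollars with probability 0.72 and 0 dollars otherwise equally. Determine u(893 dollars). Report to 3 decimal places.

The indifference gives u(893 dollars) = 0.72·u(2,000 dollars) + 0.28·u(0 dollars) = 0.72·1 + 0.28·0 = 0.72.

0.720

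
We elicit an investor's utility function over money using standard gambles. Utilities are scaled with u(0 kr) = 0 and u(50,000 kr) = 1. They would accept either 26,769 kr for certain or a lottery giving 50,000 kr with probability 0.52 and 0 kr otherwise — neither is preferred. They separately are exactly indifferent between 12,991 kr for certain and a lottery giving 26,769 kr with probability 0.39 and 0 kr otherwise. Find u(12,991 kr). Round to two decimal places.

From the first indifference, u(26,769 kr) = 0.52·u(50,000 kr) + 0.48·u(0 kr) = 0.52·1 + 0.48·0 = 0.52.
Chaining: u(12,991 kr) = 0.39·0.52 + 0.61·0.00 = 0.2028.

0.20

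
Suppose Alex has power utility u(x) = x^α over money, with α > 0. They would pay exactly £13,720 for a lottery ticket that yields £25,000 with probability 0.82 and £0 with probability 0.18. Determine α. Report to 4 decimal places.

α ≈ 0.3307

The lottery's expected utility is 0.82·u(25000) + 0.18·u(0) = 0.82·25000^α (since u(0) = 0 for α > 0).
Indifference: 13720^α = 0.82·25000^α, so (13720/25000)^α = 0.82.
α = ln(0.82) / ln(13720/25000) = -0.1984509/-0.6000212 ≈ 0.3307.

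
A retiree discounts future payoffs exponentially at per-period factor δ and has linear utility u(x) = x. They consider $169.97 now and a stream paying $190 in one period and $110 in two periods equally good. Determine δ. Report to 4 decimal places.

The stream is worth 190δ + 110δ² today, so 190δ + 110δ² = 169.97.
Rearranged: 110δ² + 190δ − 169.97 = 0.
By the quadratic formula (taking the positive root), δ = (−190 + √110886.80) / 220 ≈ 0.6500.

δ ≈ 0.6500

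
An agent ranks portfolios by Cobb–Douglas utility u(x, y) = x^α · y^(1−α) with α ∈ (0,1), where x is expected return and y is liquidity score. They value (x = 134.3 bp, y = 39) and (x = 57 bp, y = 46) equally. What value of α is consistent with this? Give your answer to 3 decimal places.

α ≈ 0.162

The Cobb–Douglas utilities coincide, so 134.3^α·39^(1−α) = 57^α·46^(1−α).
Taking logs: α·ln 134.3 + (1−α)·ln 39 = α·ln 57 + (1−α)·ln 46, i.e. α·0.857025 = (1−α)·0.165080.
Thus α·(1.022105) = 0.165080, so α = 0.165080/1.022105 ≈ 0.162.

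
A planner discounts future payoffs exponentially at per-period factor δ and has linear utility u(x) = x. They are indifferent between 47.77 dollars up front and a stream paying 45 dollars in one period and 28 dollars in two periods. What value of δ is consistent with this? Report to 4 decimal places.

δ ≈ 0.7300

The stream is worth 45δ + 28δ² today, so 45δ + 28δ² = 47.77.
So 28δ² + 45δ − 47.77 = 0.
The positive root is δ = [−45 + √(45² + 4·28·47.77)] / (2·28) = (−45 + 85.879)/56 ≈ 0.7300.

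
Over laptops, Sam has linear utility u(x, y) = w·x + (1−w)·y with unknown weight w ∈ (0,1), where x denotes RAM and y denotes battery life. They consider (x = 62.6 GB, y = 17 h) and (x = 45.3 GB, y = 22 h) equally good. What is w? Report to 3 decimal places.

w = 0.224

u(62.6,17) = u(45.3,22) means w·62.6 + (1−w)·17 = w·45.3 + (1−w)·22.
Rearranging, 17.3·w − 5·(1−w) = 0.
The marginal rate of substitution is 5/17.3, so w = 5/(17.3+5) = 0.224.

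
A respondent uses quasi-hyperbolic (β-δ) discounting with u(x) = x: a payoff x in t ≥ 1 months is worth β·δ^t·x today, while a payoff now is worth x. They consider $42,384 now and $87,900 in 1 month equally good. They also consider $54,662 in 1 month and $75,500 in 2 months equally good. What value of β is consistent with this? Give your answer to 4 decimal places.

β ≈ 0.6660

From the later pair, β·δ^1·54662 = β·δ^2·75500; dividing through, δ = 54662/75500 = 0.72400.
Substituting δ into 42384 = β·δ·87900: β = 42384/(63639.600) ≈ 0.6660.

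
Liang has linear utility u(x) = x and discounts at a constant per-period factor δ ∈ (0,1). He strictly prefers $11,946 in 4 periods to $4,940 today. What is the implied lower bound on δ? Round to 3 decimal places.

δ > 0.802

Comparing present values: 4940 < δ^4·11946.
Dividing by 11946: δ^4 > 0.41353. Both sides are positive, so the 4th root keeps the direction.
δ > (4940/11946)^(1/4) ≈ 0.802.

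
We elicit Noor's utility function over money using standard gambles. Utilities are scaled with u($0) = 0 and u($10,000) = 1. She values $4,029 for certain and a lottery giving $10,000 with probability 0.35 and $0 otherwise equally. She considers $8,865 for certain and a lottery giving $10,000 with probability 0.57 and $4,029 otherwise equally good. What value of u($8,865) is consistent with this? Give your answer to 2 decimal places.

The first gamble pins u($4,029): it must equal 0.35·1 + 0.65·0 = 0.35.
Then u($8,865) = 0.57·u($10,000) + 0.43·u($4,029) = 0.57·1.00 + 0.43·0.35 = 0.7205.

0.72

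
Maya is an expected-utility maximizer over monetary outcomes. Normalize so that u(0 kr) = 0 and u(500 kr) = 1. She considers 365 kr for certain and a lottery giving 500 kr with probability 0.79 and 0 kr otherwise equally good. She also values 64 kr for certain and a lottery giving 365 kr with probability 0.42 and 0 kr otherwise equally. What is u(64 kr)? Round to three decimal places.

0.332

From the first indifference, u(365 kr) = 0.79·u(500 kr) + 0.21·u(0 kr) = 0.79·1 + 0.21·0 = 0.79.
Chaining: u(64 kr) = 0.42·0.79 + 0.58·0.00 = 0.3318.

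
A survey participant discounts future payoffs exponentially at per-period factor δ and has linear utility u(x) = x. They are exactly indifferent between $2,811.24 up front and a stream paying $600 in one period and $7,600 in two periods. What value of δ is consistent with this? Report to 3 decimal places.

δ ≈ 0.570

Equating present values: 2811.24 = 600δ + 7600δ².
Rearranged: 7600δ² + 600δ − 2811.24 = 0.
The positive root is δ = [−600 + √(600² + 4·7600·2811.24)] / (2·7600) = (−600 + 9264.000)/15200 ≈ 0.570.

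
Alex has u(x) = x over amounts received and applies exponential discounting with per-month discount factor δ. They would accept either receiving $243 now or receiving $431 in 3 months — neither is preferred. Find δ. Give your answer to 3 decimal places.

δ ≈ 0.826

Equating discounted utilities: u(243) = δ^3·u(431) ⇒ δ^3 = u(243)/u(431).
With u(x) = x: δ^3 = 243/431 = 0.56381.
Taking the cube root: δ = 0.56381^(1/3) ≈ 0.826.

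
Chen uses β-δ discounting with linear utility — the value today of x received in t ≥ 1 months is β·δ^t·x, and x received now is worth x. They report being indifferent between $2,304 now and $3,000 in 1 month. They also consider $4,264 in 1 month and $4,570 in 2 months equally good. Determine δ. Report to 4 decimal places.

The second indifference involves only future payoffs, so β cancels: β·δ^1·4264 = β·δ^2·4570, giving δ = 4264/4570 = 0.93304.

δ ≈ 0.9330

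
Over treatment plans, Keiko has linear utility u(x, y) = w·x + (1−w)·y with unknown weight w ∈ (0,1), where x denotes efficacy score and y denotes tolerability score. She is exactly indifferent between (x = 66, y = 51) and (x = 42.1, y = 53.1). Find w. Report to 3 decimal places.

w = 0.081

Equating utilities: w·66 + (1−w)·51 = w·42.1 + (1−w)·53.1.
w·(66−42.1) = (1−w)·(53.1−51), i.e. w·23.9 = (1−w)·2.1.
Hence w = 2.1/(23.9+2.1) = 2.1/26 = 0.081.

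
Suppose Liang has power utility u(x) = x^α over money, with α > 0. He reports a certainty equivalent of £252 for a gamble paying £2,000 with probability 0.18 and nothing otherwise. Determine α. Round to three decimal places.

Since u(0) = 0, the lottery's EU is 0.18·2000^α.
Equating: 252^α = 0.18·2000^α, i.e. 0.1260^α = 0.18.
Take logs: α = ln 0.18 / ln(252/2000) ≈ 0.82782.

α ≈ 0.828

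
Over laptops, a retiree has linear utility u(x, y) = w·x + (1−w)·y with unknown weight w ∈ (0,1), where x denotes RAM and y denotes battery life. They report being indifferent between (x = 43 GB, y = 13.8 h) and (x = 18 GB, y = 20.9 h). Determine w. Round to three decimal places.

w = 0.221

u(43,13.8) = u(18,20.9) means w·43 + (1−w)·13.8 = w·18 + (1−w)·20.9.
Collecting terms: w·25 = (1−w)·7.1.
The marginal rate of substitution is 7.1/25, so w = 7.1/(25+7.1) = 0.221.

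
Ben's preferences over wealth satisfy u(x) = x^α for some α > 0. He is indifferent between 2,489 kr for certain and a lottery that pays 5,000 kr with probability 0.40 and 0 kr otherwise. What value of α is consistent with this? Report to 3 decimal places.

The lottery's expected utility is 0.40·u(5000) + 0.60·u(0) = 0.40·5000^α (since u(0) = 0 for α > 0).
Equating: 2489^α = 0.40·5000^α, i.e. 0.4978^α = 0.40.
Take logs: α = ln 0.40 / ln(2489/5000) ≈ 1.31357.

α ≈ 1.314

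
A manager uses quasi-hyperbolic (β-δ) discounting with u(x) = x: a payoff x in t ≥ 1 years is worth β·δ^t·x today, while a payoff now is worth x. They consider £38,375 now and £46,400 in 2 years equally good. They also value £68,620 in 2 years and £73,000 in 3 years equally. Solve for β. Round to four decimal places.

The second indifference involves only future payoffs, so β cancels: β·δ^2·68620 = β·δ^3·73000, giving δ = 68620/73000 = 0.94000.
The first indifference: 38375 = β·δ^2·46400, so β = 38375/(δ^2·46400) = 38375/(0.88360·46400) ≈ 0.9360.

β ≈ 0.9360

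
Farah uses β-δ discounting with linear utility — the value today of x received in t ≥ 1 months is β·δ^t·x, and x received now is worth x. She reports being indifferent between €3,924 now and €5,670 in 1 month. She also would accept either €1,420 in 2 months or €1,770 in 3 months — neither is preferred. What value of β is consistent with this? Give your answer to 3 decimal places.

The second indifference involves only future payoffs, so β cancels: β·δ^2·1420 = β·δ^3·1770, giving δ = 1420/1770 = 0.80226.
Substituting δ into 3924 = β·δ·5670: β = 3924/(4548.814) ≈ 0.863.

β ≈ 0.863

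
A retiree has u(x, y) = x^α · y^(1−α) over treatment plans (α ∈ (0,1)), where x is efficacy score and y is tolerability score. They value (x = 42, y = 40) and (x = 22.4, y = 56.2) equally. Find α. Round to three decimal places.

Set the two utilities equal: 42^α·40^(1−α) = 22.4^α·56.2^(1−α).
Taking logs: α·ln 42 + (1−α)·ln 40 = α·ln 22.4 + (1−α)·ln 56.2, i.e. α·0.628609 = (1−α)·0.340037.
So α/(1−α) = (0.340037)/(0.628609) = 0.540936, and α = 0.540936/1.540936 ≈ 0.351.

α ≈ 0.351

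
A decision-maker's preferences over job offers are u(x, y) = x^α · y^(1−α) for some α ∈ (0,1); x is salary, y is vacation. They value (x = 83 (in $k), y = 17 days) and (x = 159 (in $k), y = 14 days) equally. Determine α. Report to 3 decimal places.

Set the two utilities equal: 83^α·17^(1−α) = 159^α·14^(1−α).
Rearrange to (83/159)^α = (14/17)^(1−α) and take logs: α·-0.650064 = (1−α)·-0.194156.
Thus α·(-0.844220) = -0.194156, so α = -0.194156/-0.844220 ≈ 0.230.

α ≈ 0.230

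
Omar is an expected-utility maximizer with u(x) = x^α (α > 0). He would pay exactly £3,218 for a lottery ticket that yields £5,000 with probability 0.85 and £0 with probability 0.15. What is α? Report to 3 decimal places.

α ≈ 0.369

EU(lottery) = 0.85·5000^α + 0.15·0 = 0.85·5000^α.
Indifference: 3218^α = 0.85·5000^α, so (3218/5000)^α = 0.85.
Taking logs: α·ln(3218/5000) = ln(0.85), so α = -0.162519 / -0.440678 ≈ 0.369.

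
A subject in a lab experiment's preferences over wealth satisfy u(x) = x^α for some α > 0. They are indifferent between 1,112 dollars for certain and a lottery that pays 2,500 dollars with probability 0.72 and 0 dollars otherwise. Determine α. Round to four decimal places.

Since u(0) = 0, the lottery's EU is 0.72·2500^α.
Indifference: 1112^α = 0.72·2500^α, so (1112/2500)^α = 0.72.
Taking logs: α·ln(1112/2500) = ln(0.72), so α = -0.3285041 / -0.8101305 ≈ 0.4055.

α ≈ 0.4055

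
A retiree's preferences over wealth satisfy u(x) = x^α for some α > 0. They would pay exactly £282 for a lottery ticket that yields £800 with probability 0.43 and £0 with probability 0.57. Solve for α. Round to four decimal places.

Since u(0) = 0, the lottery's EU is 0.43·800^α.
Equating: 282^α = 0.43·800^α, i.e. 0.3525^α = 0.43.
Taking logs: α·ln(282/800) = ln(0.43), so α = -0.8439701 / -1.0427047 ≈ 0.8094.

α ≈ 0.8094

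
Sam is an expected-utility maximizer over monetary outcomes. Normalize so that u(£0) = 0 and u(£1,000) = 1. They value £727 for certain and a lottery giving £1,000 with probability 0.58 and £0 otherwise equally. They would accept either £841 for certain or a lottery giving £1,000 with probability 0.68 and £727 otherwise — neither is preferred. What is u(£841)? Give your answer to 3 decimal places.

First, u(£727) = 0.58·u(£1,000) + 0.42·u(£0) = 0.58.
Then u(£841) = 0.68·u(£1,000) + 0.32·u(£727) = 0.68·1.00 + 0.32·0.58 = 0.8656.

0.866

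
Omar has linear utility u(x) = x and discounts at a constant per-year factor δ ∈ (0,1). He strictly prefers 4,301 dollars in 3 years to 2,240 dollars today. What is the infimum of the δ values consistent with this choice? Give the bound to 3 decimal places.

Comparing present values: 2240 < δ^3·4301.
So δ^3 > 2240/4301 = 0.52081; taking the cube root of both positive sides preserves the inequality.
δ > (2240/4301)^(1/3) ≈ 0.805.

δ > 0.805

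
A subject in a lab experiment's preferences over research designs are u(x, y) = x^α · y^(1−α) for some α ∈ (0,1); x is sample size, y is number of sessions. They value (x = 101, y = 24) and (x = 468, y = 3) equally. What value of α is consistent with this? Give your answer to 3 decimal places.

α ≈ 0.576

Indifference: 101^α · 24^(1−α) = 468^α · 3^(1−α).
Taking logs: α·ln 101 + (1−α)·ln 24 = α·ln 468 + (1−α)·ln 3, i.e. α·-1.533348 = (1−α)·-2.079442.
With A = -1.533348 and B = -2.079442: α·A = (1−α)·B, so α = B/(A+B) = -2.079442/-3.612790 ≈ 0.576.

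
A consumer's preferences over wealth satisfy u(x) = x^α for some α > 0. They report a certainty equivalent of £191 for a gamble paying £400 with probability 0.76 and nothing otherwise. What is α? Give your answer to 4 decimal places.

EU(lottery) = 0.76·400^α + 0.24·0 = 0.76·400^α.
Equating: 191^α = 0.76·400^α, i.e. 0.4775^α = 0.76.
Take logs: α = ln 0.76 / ln(191/400) ≈ 0.371266.

α ≈ 0.3713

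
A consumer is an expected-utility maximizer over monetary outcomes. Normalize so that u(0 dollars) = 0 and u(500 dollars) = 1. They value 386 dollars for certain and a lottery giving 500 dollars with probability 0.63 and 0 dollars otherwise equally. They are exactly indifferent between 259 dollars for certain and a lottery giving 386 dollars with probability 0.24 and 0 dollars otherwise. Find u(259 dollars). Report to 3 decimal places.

0.151

The first gamble pins u(386 dollars): it must equal 0.63·1 + 0.37·0 = 0.63.
The second indifference gives u(259 dollars) = 0.24·u(386 dollars) + 0.76·u(0 dollars) = 0.24·0.63 + 0.76·0.00 = 0.1512.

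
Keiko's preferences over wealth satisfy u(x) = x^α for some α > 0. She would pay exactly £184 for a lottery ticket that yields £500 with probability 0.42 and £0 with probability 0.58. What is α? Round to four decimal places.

Since u(0) = 0, the lottery's EU is 0.42·500^α.
Equating: 184^α = 0.42·500^α, i.e. 0.3680^α = 0.42.
α = ln(0.42) / ln(184/500) = -0.8675006/-0.9996723 ≈ 0.8678.

α ≈ 0.8678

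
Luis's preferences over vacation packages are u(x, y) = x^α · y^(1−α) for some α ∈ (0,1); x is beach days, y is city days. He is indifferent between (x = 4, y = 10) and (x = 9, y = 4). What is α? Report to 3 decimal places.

Indifference: 4^α · 10^(1−α) = 9^α · 4^(1−α).
Rearrange to (4/9)^α = (4/10)^(1−α) and take logs: α·-0.810930 = (1−α)·-0.916291.
Thus α·(-1.727221) = -0.916291, so α = -0.916291/-1.727221 ≈ 0.531.

α ≈ 0.531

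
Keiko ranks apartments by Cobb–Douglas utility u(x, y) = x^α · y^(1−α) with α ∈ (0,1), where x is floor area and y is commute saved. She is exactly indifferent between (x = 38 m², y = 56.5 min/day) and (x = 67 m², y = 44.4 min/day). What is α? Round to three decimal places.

α ≈ 0.298

Indifference: 38^α · 56.5^(1−α) = 67^α · 44.4^(1−α).
(38/67)^α = (44.4/56.5)^(1−α); take logs: α·ln(38/67) = (1−α)·ln(44.4/56.5), i.e. α·-0.567106 = (1−α)·-0.241001.
So α/(1−α) = (-0.241001)/(-0.567106) = 0.424966, and α = 0.424966/1.424966 ≈ 0.298.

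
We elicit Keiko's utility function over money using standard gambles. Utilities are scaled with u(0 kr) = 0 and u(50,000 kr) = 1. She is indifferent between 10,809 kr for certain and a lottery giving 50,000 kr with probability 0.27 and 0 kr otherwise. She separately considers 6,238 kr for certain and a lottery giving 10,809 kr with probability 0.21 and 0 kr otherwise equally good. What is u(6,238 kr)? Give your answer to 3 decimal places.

From the first indifference, u(10,809 kr) = 0.27·u(50,000 kr) + 0.73·u(0 kr) = 0.27·1 + 0.73·0 = 0.27.
Then u(6,238 kr) = 0.21·u(10,809 kr) + 0.79·u(0 kr) = 0.21·0.27 + 0.79·0.00 = 0.0567.

0.057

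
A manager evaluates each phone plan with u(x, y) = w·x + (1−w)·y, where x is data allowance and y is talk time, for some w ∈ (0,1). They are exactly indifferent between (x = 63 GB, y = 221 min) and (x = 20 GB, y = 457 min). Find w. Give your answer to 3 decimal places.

Equating utilities: w·63 + (1−w)·221 = w·20 + (1−w)·457.
w·(63−20) = (1−w)·(457−221), i.e. w·43 = (1−w)·236.
Hence w = 236/(43+236) = 236/279 = 0.846.

w = 0.846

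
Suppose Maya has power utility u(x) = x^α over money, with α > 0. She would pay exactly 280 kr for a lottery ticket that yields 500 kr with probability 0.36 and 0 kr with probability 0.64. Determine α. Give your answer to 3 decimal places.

EU(lottery) = 0.36·500^α + 0.64·0 = 0.36·500^α.
Setting u(280) equal to that: 280^α = 0.36·500^α ⇒ (280/500)^α = 0.36.
Take logs: α = ln 0.36 / ln(280/500) ≈ 1.76202.

α ≈ 1.762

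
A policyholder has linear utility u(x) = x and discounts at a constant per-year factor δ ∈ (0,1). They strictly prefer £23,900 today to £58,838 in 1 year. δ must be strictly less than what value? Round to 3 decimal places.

δ < 0.406

Comparing present values: 23900 > δ·58838.
So δ < 23900/58838 = 0.40620.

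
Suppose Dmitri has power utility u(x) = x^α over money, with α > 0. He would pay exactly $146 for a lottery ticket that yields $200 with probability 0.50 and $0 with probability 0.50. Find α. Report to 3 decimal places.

α ≈ 2.202

EU(lottery) = 0.50·200^α + 0.50·0 = 0.50·200^α.
Equating: 146^α = 0.50·200^α, i.e. 0.7300^α = 0.50.
Take logs: α = ln 0.50 / ln(146/200) ≈ 2.20249.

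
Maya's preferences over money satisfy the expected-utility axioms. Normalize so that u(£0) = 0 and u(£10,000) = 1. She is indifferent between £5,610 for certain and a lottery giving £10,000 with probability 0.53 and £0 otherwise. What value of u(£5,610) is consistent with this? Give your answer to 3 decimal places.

By the standard-gamble method, u(£5,610) is just the indifference probability on the best outcome: 0.53.

0.530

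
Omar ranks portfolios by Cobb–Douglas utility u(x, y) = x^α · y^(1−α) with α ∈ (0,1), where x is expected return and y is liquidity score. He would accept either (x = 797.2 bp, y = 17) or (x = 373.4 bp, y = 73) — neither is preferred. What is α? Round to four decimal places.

The Cobb–Douglas utilities coincide, so 797.2^α·17^(1−α) = 373.4^α·73^(1−α).
(797.2/373.4)^α = (73/17)^(1−α); take logs: α·ln(797.2/373.4) = (1−α)·ln(73/17), i.e. α·0.7584554 = (1−α)·1.4572461.
With A = 0.7584554 and B = 1.4572461: α·A = (1−α)·B, so α = B/(A+B) = 1.4572461/2.2157015 ≈ 0.6577.

α ≈ 0.6577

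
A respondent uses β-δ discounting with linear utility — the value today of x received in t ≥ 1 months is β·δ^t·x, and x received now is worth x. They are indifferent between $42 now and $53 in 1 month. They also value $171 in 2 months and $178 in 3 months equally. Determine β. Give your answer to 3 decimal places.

β ≈ 0.825

The second indifference involves only future payoffs, so β cancels: β·δ^2·171 = β·δ^3·178, giving δ = 171/178 = 0.96067.
Now use the now-vs-future pair: 42 = β·δ·53 gives β = 42/(0.96067·53) ≈ 0.825.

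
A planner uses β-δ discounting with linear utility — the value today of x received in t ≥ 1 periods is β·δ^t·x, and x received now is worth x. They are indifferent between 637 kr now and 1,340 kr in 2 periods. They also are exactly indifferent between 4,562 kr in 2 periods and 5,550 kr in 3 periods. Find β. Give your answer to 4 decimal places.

Both payoffs in the second observation are in the future, so β drops out: δ^2·4562 = δ^3·5550 ⇒ δ = 4562/5550 = 0.82198.
Now use the now-vs-future pair: 637 = β·δ^2·1340 gives β = 637/(0.67565·1340) ≈ 0.7036.

β ≈ 0.7036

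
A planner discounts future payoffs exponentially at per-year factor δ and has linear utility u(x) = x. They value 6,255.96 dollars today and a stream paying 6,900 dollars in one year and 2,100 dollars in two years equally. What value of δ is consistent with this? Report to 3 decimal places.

Equating present values: 6255.96 = 6900δ + 2100δ².
Rearranged: 2100δ² + 6900δ − 6255.96 = 0.
The positive root is δ = [−6900 + √(6900² + 4·2100·6255.96)] / (2·2100) = (−6900 + 10008.000)/4200 ≈ 0.740.

δ ≈ 0.740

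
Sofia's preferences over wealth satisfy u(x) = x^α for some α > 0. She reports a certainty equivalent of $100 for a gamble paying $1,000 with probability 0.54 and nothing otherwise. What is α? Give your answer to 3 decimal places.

α ≈ 0.268

The lottery's expected utility is 0.54·u(1000) + 0.46·u(0) = 0.54·1000^α (since u(0) = 0 for α > 0).
Indifference: 100^α = 0.54·1000^α, so (100/1000)^α = 0.54.
α = ln(0.54) / ln(100/1000) = -0.616186/-2.302585 ≈ 0.268.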